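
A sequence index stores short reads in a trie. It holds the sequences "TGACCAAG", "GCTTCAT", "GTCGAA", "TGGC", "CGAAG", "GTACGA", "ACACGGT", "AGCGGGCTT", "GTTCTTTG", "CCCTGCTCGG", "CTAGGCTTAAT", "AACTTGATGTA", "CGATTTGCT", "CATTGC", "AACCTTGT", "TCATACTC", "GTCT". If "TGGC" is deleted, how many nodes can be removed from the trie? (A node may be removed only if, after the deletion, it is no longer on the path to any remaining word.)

After clearing the end-marker at "TGGC", prune upward until reaching a node still needed by another word.
The suffix "GC" (2 nodes) is used only by "TGGC"; the node for "TG" still has the child "A", so pruning stops there.
Nodes removed: 2

2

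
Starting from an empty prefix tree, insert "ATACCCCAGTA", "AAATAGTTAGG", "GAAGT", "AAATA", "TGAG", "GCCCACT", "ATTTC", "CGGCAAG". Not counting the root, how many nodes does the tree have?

Count nodes per top-level branch (shared prefixes stored once):
  'A'-branch (AAATA, AAATAGTTAGG, ATACCCCAGTA, ATTTC): 24 nodes
  'C'-branch (CGGCAAG): 7 nodes
  'G'-branch (GAAGT, GCCCACT): 11 nodes
  'T'-branch (TGAG): 4 nodes
Sum: 46

46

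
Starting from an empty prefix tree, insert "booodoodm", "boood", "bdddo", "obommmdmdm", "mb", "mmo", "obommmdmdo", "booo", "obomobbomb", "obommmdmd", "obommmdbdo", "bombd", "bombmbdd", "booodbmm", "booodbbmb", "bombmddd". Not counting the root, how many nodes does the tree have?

53

Count nodes per top-level branch (shared prefixes stored once):
  'b'-branch (bdddo, bombd, bombmbdd, bombmddd, booo, boood, booodbbmb, booodbmm, booodoodm): 29 nodes
  'm'-branch (mb, mmo): 4 nodes
  'o'-branch (obommmdbdo, obommmdmd, obommmdmdm, obommmdmdo, obomobbomb): 20 nodes
Sum: 53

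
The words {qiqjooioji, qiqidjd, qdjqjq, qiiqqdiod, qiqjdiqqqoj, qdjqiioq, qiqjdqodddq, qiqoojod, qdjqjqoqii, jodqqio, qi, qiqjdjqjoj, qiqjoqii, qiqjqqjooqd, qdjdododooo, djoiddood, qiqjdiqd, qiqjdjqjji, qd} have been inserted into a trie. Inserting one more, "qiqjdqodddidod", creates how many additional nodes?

The longest prefix of "qiqjdqodddidod" already in the trie is "qiqjdqoddd" (length 10).
Each of the 4 remaining characters creates one node.

4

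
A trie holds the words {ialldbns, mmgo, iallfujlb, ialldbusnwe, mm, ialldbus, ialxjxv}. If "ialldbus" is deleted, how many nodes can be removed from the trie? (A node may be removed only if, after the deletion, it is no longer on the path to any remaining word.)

0

Walk "ialldbus" from the leaf back toward the root, removing each node that no remaining word uses.
Every node on "ialldbus" is still needed (e.g. by "ialldbusnwe"), so nothing is freed.
Nodes removed: 0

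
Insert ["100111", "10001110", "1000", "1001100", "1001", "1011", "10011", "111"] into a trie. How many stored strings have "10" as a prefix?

7

Walk to "10"; the words in its subtree are exactly those with that prefix.
Words under "10": 1000, 10001110, 1001, 10011, 1001100, 100111, 1011
Count: 7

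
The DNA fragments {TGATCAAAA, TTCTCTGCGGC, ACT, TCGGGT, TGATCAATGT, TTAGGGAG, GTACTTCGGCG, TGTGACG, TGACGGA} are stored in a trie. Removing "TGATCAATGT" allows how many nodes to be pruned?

3

After clearing the end-marker at "TGATCAATGT", prune upward until reaching a node still needed by another word.
The suffix "TGT" (3 nodes) is used only by "TGATCAATGT"; the node for "TGATCAA" still has the child "A", so pruning stops there.
Nodes removed: 3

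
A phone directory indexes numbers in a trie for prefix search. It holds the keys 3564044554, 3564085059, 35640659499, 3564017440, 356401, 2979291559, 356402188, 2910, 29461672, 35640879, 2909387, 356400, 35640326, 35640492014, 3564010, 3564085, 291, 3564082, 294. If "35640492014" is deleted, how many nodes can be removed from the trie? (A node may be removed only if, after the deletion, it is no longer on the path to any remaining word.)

5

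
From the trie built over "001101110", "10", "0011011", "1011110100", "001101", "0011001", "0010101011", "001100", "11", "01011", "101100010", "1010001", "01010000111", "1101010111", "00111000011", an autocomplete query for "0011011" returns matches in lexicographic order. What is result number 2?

001101110

DFS of the "0011011" subtree visits, in order: "0011011", "001101110"
The 2nd is 001101110.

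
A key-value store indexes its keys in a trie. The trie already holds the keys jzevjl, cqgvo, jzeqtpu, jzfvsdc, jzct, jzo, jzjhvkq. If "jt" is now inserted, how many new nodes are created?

1

Walking "jt" from the root, the first 1 characters ("j") follow existing edges; "t" is the first miss.
New nodes needed: |"jt"| − 1 = 2 − 1 = 1.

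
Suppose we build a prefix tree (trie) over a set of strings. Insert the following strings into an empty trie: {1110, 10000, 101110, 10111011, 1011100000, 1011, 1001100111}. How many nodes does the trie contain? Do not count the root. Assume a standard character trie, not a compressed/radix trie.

Trie structure (* marks end of a word):
(root)
└─ 1
   ├─ 0
   │  ├─ 0
   │  │  ├─ 0
   │  │  │  └─ 0 *
   │  │  └─ 1
   │  │     └─ 1
   │  │        └─ 0
   │  │           └─ 0
   │  │              └─ 1
   │  │                 └─ 1
   │  │                    └─ 1 *
   │  └─ 1
   │     └─ 1 *
   │        └─ 1
   │           └─ 0 *
   │              ├─ 0
   │              │  └─ 0
   │              │     └─ 0
   │              │        └─ 0 *
   │              └─ 1
   │                 └─ 1 *
   └─ 1
      └─ 1
         └─ 0 *
Counting every labelled node above: 25.

25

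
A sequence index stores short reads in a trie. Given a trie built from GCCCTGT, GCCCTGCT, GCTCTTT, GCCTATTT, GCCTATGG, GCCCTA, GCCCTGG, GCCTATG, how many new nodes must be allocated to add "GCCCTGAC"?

2

"GCCCTG" is already a path in the trie; the remaining "AC" must be added.
Each of the 2 remaining characters creates one node.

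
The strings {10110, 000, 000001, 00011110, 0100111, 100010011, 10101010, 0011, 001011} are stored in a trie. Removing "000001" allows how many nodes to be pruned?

Walk "000001" from the leaf back toward the root, removing each node that no remaining word uses.
The suffix "001" (3 nodes) is used only by "000001"; the node for "000" still has the child "1", so pruning stops there.
Nodes removed: 3

3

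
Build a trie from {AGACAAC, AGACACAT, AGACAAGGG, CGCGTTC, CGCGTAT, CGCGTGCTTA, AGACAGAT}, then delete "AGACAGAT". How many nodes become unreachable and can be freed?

After clearing the end-marker at "AGACAGAT", prune upward until reaching a node still needed by another word.
The suffix "GAT" (3 nodes) is used only by "AGACAGAT"; the node for "AGACA" still has the child "A", so pruning stops there.
Nodes removed: 3

3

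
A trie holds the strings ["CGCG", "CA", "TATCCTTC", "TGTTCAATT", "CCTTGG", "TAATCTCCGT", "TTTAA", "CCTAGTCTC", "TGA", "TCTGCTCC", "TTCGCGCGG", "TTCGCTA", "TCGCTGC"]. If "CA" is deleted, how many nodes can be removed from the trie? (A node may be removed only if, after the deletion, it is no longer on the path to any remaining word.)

1

Walk "CA" from the leaf back toward the root, removing each node that no remaining word uses.
The suffix "A" (1 node) is used only by "CA"; the node for "C" still has the child "G", so pruning stops there.
Nodes removed: 1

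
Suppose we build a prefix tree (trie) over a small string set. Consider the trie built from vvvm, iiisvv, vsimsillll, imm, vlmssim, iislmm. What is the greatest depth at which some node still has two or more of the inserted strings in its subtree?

The deepest shared node is where two words last agree before diverging.
e.g. "iiisvv" and "iislmm" share the prefix "ii" of length 2; no pair shares a longer one.
Longest shared-prefix length: 2

2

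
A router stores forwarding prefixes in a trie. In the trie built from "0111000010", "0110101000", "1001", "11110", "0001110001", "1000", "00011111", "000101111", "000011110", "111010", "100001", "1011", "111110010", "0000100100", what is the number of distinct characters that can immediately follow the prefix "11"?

1

Walk "11" from the root, arriving at one node.
Distinct next characters after "11": 1.
That node has 1 child edge.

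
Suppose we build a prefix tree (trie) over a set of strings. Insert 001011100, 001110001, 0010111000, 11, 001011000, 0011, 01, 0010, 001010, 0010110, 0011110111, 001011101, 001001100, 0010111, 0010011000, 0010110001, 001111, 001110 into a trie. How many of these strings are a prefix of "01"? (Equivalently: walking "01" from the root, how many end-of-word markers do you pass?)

1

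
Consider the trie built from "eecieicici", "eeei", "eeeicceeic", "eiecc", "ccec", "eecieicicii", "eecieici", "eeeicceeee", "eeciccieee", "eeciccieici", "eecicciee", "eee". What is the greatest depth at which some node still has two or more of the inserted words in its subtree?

The deepest shared node is where two words last agree before diverging.
e.g. "eecieicici" and "eecieicicii" share the prefix "eecieicici" of length 10; no pair shares a longer one.
Longest shared-prefix length: 10

10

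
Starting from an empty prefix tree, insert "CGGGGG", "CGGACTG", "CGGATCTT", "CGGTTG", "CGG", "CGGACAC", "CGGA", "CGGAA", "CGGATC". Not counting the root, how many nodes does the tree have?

Count nodes per top-level branch (shared prefixes stored once):
  'C'-branch (CGG, CGGA, CGGAA, CGGACAC, CGGACTG, CGGATC, CGGATCTT, CGGGGG, CGGTTG): 20 nodes
Sum: 20

20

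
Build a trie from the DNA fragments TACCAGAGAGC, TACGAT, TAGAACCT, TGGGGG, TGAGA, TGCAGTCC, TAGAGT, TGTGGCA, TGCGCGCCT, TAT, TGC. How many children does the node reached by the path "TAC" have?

The children of the "TAC" node are the distinct next characters among strings starting with "TAC".
Characters that immediately follow "TAC" among the stored strings: {C, G}.
That node has 2 child edges.

2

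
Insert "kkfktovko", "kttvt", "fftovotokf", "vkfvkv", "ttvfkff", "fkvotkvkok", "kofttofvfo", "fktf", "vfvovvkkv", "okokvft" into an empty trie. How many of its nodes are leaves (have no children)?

10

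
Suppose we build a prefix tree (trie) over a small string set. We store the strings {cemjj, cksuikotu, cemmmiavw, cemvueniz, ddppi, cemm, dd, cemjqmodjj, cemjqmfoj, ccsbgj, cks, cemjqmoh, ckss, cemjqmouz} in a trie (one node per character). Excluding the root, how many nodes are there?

48

For each word, the new-node count is its length minus the longest prefix already in the trie:
  "cemjj" → 5 new (c, e, m, j, j)
  "cksuikotu" → prefix "c" already present; 8 new (k, s, u, i, k, o, t, u)
  "cemmmiavw" → prefix "cem" already present; 6 new (m, m, i, a, v, w)
  "cemvueniz" → prefix "cem" already present; 6 new (v, u, e, n, i, z)
  "ddppi" → 5 new (d, d, p, p, i)
  "cemm" → prefix "cemm" already present; 0 new (none)
  "dd" → prefix "dd" already present; 0 new (none)
  "cemjqmodjj" → prefix "cemj" already present; 6 new (q, m, o, d, j, j)
  "cemjqmfoj" → prefix "cemjqm" already present; 3 new (f, o, j)
  "ccsbgj" → prefix "c" already present; 5 new (c, s, b, g, j)
  "cks" → prefix "cks" already present; 0 new (none)
  "cemjqmoh" → prefix "cemjqmo" already present; 1 new (h)
  "ckss" → prefix "cks" already present; 1 new (s)
  "cemjqmouz" → prefix "cemjqmo" already present; 2 new (u, z)
Total nodes = 5 + 8 + 6 + 6 + 5 + 0 + 0 + 6 + 3 + 5 + 0 + 1 + 1 + 2 = 48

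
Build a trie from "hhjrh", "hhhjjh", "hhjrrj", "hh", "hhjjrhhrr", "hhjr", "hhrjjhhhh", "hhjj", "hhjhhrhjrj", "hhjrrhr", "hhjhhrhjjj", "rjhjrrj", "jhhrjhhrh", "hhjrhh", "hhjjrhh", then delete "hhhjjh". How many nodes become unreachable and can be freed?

4

A node on "hhhjjh"'s path can go only if nothing else ends at it or branches off below it.
The suffix "hjjh" (4 nodes) is used only by "hhhjjh"; the node for "hh" still has the child "j", so pruning stops there.
Nodes removed: 4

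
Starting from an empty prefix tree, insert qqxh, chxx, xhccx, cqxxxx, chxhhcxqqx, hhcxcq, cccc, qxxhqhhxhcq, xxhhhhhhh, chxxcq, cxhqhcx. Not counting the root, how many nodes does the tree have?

Count nodes per top-level branch (shared prefixes stored once):
  'c'-branch (cccc, chxhhcxqqx, chxx, chxxcq, cqxxxx, cxhqhcx): 27 nodes
  'h'-branch (hhcxcq): 6 nodes
  'q'-branch (qqxh, qxxhqhhxhcq): 14 nodes
  'x'-branch (xhccx, xxhhhhhhh): 13 nodes
Sum: 60

60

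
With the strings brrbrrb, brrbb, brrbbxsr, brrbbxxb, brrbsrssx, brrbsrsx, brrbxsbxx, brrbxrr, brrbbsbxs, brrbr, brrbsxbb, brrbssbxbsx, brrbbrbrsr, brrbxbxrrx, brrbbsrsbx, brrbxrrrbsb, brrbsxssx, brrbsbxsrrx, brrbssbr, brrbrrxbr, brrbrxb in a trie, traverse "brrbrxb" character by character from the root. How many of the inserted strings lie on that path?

Traverse "brrbrxb" character by character; count nodes along the way that are marked as word ends.
Prefixes of the query that are stored words: "brrbr", "brrbrxb"
Count: 2

2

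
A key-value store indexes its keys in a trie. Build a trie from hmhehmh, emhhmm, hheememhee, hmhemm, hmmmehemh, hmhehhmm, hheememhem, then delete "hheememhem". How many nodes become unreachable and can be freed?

1

Walk "hheememhem" from the leaf back toward the root, removing each node that no remaining word uses.
The suffix "m" (1 node) is used only by "hheememhem"; the node for "hheememhe" still has the child "e", so pruning stops there.
Nodes removed: 1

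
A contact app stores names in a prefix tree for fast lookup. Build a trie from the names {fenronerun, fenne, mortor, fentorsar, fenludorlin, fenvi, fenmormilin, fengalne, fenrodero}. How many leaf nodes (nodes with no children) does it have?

Leaves are exactly the stored words that no other stored word extends.
Those words: "fengalne", "fenludorlin", "fenmormilin", "fenne", "fenrodero", "fenronerun", "fentorsar", "fenvi", "mortor"
Leaf count: 9

9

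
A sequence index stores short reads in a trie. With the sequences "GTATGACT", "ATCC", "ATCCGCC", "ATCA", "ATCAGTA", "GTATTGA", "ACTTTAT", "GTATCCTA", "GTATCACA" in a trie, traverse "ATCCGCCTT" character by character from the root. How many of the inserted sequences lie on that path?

Check each prefix of "ATCCGCCTT" against the stored set — each match is an end-marker on the path.
Prefixes of the query that are stored words: "ATCC", "ATCCGCC"
Count: 2

2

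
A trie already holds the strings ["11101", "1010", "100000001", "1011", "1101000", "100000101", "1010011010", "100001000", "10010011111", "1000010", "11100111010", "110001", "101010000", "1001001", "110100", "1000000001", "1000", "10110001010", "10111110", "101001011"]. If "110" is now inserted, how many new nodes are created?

0

Every character of "110" already lies on an existing path (it is a prefix of some stored word).
No new nodes are needed: 0.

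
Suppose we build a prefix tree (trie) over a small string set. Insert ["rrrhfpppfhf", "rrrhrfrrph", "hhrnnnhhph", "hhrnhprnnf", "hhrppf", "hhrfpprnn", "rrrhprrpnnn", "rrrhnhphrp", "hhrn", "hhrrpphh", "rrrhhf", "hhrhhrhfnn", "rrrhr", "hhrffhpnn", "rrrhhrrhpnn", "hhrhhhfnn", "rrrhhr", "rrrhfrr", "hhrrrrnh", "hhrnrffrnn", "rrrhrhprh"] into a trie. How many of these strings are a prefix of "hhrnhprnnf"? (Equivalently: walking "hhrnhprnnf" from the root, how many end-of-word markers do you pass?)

2

Traverse "hhrnhprnnf" character by character; count nodes along the way that are marked as word ends.
Prefixes of the query that are stored words: "hhrn", "hhrnhprnnf"
Count: 2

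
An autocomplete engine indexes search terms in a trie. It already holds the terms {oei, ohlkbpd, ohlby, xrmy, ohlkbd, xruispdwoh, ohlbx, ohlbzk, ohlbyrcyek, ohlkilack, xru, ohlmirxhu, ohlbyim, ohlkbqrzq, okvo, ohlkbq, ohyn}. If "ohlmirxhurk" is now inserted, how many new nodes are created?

The longest prefix of "ohlmirxhurk" already in the trie is "ohlmirxhu" (length 9).
So 11 − 9 = 2 new nodes.

2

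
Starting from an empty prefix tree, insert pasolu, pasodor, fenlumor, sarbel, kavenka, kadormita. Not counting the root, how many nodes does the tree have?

37

Count nodes per top-level branch (shared prefixes stored once):
  'f'-branch (fenlumor): 8 nodes
  'k'-branch (kadormita, kavenka): 14 nodes
  'p'-branch (pasodor, pasolu): 9 nodes
  's'-branch (sarbel): 6 nodes
Sum: 37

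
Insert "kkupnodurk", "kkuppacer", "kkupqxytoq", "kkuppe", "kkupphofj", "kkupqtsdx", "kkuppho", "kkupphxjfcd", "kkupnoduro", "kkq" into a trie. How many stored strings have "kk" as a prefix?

Traverse to the node for "kk", then collect every word in that subtree.
Words under "kk": kkq, kkupnodurk, kkupnoduro, kkuppacer, kkuppe, kkuppho, kkupphofj, kkupphxjfcd, kkupqtsdx, kkupqxytoq
Count: 10

10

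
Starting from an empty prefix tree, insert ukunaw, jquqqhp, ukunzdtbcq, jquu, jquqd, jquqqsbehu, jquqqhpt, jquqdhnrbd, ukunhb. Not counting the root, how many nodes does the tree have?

34

Trie structure (* marks end of a word):
(root)
├─ j
│  └─ q
│     └─ u
│        ├─ q
│        │  ├─ d *
│        │  │  └─ h
│        │  │     └─ n
│        │  │        └─ r
│        │  │           └─ b
│        │  │              └─ d *
│        │  └─ q
│        │     ├─ h
│        │     │  └─ p *
│        │     │     └─ t *
│        │     └─ s
│        │        └─ b
│        │           └─ e
│        │              └─ h
│        │                 └─ u *
│        └─ u *
└─ u
   └─ k
      └─ u
         └─ n
            ├─ a
            │  └─ w *
            ├─ h
            │  └─ b *
            └─ z
               └─ d
                  └─ t
                     └─ b
                        └─ c
                           └─ q *
Counting every labelled node above: 34.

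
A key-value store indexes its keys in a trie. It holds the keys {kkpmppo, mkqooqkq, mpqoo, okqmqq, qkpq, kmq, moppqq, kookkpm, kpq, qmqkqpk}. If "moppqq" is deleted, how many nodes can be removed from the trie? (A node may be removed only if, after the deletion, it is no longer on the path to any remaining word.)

A node on "moppqq"'s path can go only if nothing else ends at it or branches off below it.
The suffix "oppqq" (5 nodes) is used only by "moppqq"; the node for "m" still has the child "k", so pruning stops there.
Nodes removed: 5

5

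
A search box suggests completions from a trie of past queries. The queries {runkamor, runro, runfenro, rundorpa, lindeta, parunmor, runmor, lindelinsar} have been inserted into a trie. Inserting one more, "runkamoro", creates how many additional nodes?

1

Walking "runkamoro" from the root, the first 8 characters ("runkamor") follow existing edges; "o" is the first miss.
Each of the 1 remaining characters creates one node.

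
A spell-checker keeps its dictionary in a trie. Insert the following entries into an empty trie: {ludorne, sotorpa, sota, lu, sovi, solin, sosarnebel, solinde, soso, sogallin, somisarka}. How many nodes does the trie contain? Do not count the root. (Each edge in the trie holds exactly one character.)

For each word, the new-node count is its length minus the longest prefix already in the trie:
  "ludorne" → 7 new (l, u, d, o, r, n, e)
  "sotorpa" → 7 new (s, o, t, o, r, p, a)
  "sota" → prefix "sot" already present; 1 new (a)
  "lu" → prefix "lu" already present; 0 new (none)
  "sovi" → prefix "so" already present; 2 new (v, i)
  "solin" → prefix "so" already present; 3 new (l, i, n)
  "sosarnebel" → prefix "so" already present; 8 new (s, a, r, n, e, b, e, l)
  "solinde" → prefix "solin" already present; 2 new (d, e)
  "soso" → prefix "sos" already present; 1 new (o)
  "sogallin" → prefix "so" already present; 6 new (g, a, l, l, i, n)
  "somisarka" → prefix "so" already present; 7 new (m, i, s, a, r, k, a)
Total nodes = 7 + 7 + 1 + 0 + 2 + 3 + 8 + 2 + 1 + 6 + 7 = 44

44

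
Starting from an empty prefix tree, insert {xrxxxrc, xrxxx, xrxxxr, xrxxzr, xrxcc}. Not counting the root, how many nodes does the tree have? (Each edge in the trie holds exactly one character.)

11

For each word, the new-node count is its length minus the longest prefix already in the trie:
  "xrxxxrc" → 7 new (x, r, x, x, x, r, c)
  "xrxxx" → prefix "xrxxx" already present; 0 new (none)
  "xrxxxr" → prefix "xrxxxr" already present; 0 new (none)
  "xrxxzr" → prefix "xrxx" already present; 2 new (z, r)
  "xrxcc" → prefix "xrx" already present; 2 new (c, c)
Total nodes = 7 + 0 + 0 + 2 + 2 = 11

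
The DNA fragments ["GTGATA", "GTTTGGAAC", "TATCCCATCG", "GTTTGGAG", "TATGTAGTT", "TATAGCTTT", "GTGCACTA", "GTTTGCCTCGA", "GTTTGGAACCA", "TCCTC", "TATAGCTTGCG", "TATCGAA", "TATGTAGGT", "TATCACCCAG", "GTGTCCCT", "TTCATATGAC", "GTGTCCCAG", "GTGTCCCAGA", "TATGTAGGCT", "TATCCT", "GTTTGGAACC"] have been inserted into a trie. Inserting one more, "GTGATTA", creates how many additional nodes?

2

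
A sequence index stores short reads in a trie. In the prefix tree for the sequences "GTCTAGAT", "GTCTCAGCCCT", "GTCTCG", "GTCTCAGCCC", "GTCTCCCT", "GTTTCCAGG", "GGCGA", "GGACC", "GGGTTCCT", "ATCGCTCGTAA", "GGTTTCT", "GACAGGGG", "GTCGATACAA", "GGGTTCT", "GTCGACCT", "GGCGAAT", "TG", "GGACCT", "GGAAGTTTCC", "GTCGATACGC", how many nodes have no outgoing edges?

Leaves are exactly the stored words that no other stored word extends.
Those words: "ATCGCTCGTAA", "GACAGGGG", "GGAAGTTTCC", "GGACCT", "GGCGAAT", "GGGTTCCT", "GGGTTCT", "GGTTTCT", "GTCGACCT", "GTCGATACAA", "GTCGATACGC", "GTCTAGAT", "GTCTCAGCCCT", "GTCTCCCT", "GTCTCG", "GTTTCCAGG", "TG"
Leaf count: 17

17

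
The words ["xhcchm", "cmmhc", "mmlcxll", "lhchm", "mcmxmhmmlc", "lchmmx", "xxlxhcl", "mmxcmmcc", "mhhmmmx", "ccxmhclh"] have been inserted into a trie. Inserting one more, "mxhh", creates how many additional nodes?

The longest prefix of "mxhh" already in the trie is "m" (length 1).
New nodes needed: |"mxhh"| − 1 = 4 − 1 = 3.

3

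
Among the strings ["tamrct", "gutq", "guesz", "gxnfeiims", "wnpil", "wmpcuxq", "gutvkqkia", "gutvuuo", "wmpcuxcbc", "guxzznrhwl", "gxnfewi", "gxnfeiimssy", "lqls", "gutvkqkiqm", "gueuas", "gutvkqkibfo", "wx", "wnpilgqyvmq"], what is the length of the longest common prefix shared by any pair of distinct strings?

Look for the deepest trie node that still has at least two words in its subtree.
"gxnfeiims" and "gxnfeiimssy" agree on "gxnfeiims" (9 characters) before diverging; nothing deeper is shared.
Longest shared-prefix length: 9

9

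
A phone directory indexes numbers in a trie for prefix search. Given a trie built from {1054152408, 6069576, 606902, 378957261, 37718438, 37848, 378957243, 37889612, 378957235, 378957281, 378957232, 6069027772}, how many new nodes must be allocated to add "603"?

"60" is already a path in the trie; the remaining "3" must be added.
New nodes needed: |"603"| − 2 = 3 − 2 = 1.

1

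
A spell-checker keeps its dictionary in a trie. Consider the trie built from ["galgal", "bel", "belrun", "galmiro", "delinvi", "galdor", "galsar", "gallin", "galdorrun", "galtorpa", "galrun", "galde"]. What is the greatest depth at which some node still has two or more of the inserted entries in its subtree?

6

The deepest shared node is where two words last agree before diverging.
"galdor" and "galdorrun" agree on "galdor" (6 characters) before diverging; nothing deeper is shared.
Longest shared-prefix length: 6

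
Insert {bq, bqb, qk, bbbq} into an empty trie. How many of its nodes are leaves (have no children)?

3

Leaves are exactly the stored words that no other stored word extends.
Those words: "bbbq", "bqb", "qk"
Leaf count: 3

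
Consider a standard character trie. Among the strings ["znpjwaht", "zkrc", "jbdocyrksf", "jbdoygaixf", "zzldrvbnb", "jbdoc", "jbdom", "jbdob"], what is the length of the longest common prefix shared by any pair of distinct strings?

5

Equivalently: take the maximum, over all pairs, of their longest common prefix length.
"jbdoc" and "jbdocyrksf" agree on "jbdoc" (5 characters) before diverging; nothing deeper is shared.
Longest shared-prefix length: 5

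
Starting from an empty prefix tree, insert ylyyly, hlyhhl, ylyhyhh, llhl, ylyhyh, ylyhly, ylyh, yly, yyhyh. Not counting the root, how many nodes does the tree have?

26

Count nodes per top-level branch (shared prefixes stored once):
  'h'-branch (hlyhhl): 6 nodes
  'l'-branch (llhl): 4 nodes
  'y'-branch (yly, ylyh, ylyhly, ylyhyh, ylyhyhh, ylyyly, yyhyh): 16 nodes
Sum: 26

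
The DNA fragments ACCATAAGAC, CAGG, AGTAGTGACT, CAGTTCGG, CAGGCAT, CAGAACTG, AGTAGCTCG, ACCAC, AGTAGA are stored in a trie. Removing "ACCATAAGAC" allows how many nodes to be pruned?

Walk "ACCATAAGAC" from the leaf back toward the root, removing each node that no remaining word uses.
The suffix "TAAGAC" (6 nodes) is used only by "ACCATAAGAC"; the node for "ACCA" still has the child "C", so pruning stops there.
Nodes removed: 6

6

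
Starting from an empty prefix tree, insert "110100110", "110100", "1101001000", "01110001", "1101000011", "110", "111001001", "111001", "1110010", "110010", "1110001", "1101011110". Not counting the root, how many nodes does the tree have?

41

Count nodes per top-level branch (shared prefixes stored once):
  '0'-branch (01110001): 8 nodes
  '1'-branch (110, 110010, 110100, 1101000011, 1101001000, 110100110, 1101011110, 1110001, 111001, 1110010, 111001001): 33 nodes
Sum: 41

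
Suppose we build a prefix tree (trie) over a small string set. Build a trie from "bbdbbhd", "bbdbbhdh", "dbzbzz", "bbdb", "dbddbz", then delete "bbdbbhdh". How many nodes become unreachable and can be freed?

1

After clearing the end-marker at "bbdbbhdh", prune upward until reaching a node still needed by another word.
The suffix "h" (1 node) is used only by "bbdbbhdh"; "bbdbbhd" is itself a stored word, so pruning stops there.
Nodes removed: 1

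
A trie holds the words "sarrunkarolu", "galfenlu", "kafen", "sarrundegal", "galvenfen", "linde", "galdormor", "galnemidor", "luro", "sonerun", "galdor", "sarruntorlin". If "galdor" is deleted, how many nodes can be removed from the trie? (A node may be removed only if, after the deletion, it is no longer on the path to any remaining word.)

0

Walk "galdor" from the leaf back toward the root, removing each node that no remaining word uses.
Every node on "galdor" is still needed (e.g. by "galdormor"), so nothing is freed.
Nodes removed: 0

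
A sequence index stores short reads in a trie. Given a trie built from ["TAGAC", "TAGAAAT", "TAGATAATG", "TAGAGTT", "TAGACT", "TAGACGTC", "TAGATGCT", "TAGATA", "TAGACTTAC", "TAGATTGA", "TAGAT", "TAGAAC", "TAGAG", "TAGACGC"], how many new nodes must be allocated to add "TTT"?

2

"T" is already a path in the trie; the remaining "TT" must be added.
Each of the 2 remaining characters creates one node.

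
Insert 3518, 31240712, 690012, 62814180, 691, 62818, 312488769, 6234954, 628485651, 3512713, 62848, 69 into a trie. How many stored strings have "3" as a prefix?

4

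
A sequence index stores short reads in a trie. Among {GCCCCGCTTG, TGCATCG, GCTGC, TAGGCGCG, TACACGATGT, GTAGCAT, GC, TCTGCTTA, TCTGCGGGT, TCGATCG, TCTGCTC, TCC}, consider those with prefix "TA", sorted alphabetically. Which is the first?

TACACGATGT

Words with prefix "TA", in lexicographic order: "TACACGATGT", "TAGGCGCG"
The 1st is TACACGATGT.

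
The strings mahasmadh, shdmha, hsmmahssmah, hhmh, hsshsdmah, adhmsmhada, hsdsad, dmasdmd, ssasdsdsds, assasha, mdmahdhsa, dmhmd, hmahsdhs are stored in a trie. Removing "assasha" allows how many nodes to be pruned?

6

Walk "assasha" from the leaf back toward the root, removing each node that no remaining word uses.
The suffix "ssasha" (6 nodes) is used only by "assasha"; the node for "a" still has the child "d", so pruning stops there.
Nodes removed: 6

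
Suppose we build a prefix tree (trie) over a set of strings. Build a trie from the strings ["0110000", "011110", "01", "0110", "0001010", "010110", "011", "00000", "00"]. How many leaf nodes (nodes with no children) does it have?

5

A leaf is a node with no children — equivalently, the end of a word that is not a proper prefix of any other stored word.
Those words: "00000", "0001010", "010110", "0110000", "011110"
Leaf count: 5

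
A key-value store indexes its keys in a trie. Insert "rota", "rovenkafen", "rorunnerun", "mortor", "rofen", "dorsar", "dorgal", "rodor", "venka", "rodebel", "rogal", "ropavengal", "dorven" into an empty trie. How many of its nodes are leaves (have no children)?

A leaf is a node with no children — equivalently, the end of a word that is not a proper prefix of any other stored word.
Those words: "dorgal", "dorsar", "dorven", "mortor", "rodebel", "rodor", "rofen", "rogal", "ropavengal", "rorunnerun", "rota", "rovenkafen", "venka"
Leaf count: 13

13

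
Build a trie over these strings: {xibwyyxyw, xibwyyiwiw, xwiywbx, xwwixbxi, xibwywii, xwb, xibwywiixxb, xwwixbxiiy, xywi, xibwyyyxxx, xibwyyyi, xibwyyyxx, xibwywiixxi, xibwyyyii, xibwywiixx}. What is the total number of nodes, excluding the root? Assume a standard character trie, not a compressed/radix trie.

Insert word by word; a character creates a node only if that edge doesn't already exist:
  "xibwyyxyw" → 9 new (x, i, b, w, y, y, x, y, w)
  "xibwyyiwiw" → prefix "xibwyy" already present; 4 new (i, w, i, w)
  "xwiywbx" → prefix "x" already present; 6 new (w, i, y, w, b, x)
  "xwwixbxi" → prefix "xw" already present; 6 new (w, i, x, b, x, i)
  "xibwywii" → prefix "xibwy" already present; 3 new (w, i, i)
  "xwb" → prefix "xw" already present; 1 new (b)
  "xibwywiixxb" → prefix "xibwywii" already present; 3 new (x, x, b)
  "xwwixbxiiy" → prefix "xwwixbxi" already present; 2 new (i, y)
  "xywi" → prefix "x" already present; 3 new (y, w, i)
  "xibwyyyxxx" → prefix "xibwyy" already present; 4 new (y, x, x, x)
  "xibwyyyi" → prefix "xibwyyy" already present; 1 new (i)
  "xibwyyyxx" → prefix "xibwyyyxx" already present; 0 new (none)
  "xibwywiixxi" → prefix "xibwywiixx" already present; 1 new (i)
  "xibwyyyii" → prefix "xibwyyyi" already present; 1 new (i)
  "xibwywiixx" → prefix "xibwywiixx" already present; 0 new (none)
Total nodes = 9 + 4 + 6 + 6 + 3 + 1 + 3 + 2 + 3 + 4 + 1 + 0 + 1 + 1 + 0 = 44

44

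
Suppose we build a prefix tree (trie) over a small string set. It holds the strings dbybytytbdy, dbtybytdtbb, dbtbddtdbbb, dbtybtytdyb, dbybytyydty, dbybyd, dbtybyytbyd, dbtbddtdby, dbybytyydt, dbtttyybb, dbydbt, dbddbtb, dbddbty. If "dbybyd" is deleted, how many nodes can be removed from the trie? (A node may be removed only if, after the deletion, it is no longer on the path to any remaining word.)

1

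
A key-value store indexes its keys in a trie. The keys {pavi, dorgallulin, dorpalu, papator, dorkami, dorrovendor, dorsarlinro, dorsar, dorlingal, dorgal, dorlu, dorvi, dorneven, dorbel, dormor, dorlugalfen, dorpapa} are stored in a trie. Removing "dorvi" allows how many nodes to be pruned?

2

After clearing the end-marker at "dorvi", prune upward until reaching a node still needed by another word.
The suffix "vi" (2 nodes) is used only by "dorvi"; the node for "dor" still has the child "g", so pruning stops there.
Nodes removed: 2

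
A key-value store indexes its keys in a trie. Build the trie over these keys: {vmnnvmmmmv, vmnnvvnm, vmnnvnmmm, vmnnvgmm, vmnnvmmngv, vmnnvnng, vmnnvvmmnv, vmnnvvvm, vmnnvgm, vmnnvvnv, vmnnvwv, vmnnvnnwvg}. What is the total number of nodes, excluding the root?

37

Count nodes per top-level branch (shared prefixes stored once):
  'v'-branch (vmnnvgm, vmnnvgmm, vmnnvmmmmv, vmnnvmmngv, vmnnvnmmm, vmnnvnng, vmnnvnnwvg, vmnnvvmmnv, vmnnvvnm, vmnnvvnv, vmnnvvvm, vmnnvwv): 37 nodes
Sum: 37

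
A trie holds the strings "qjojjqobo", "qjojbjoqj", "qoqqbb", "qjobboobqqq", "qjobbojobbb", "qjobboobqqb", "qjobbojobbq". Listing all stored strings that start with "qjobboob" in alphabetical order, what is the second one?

qjobboobqqq

Words with prefix "qjobboob", in lexicographic order: "qjobboobqqb", "qjobboobqqq"
The 2nd is qjobboobqqq.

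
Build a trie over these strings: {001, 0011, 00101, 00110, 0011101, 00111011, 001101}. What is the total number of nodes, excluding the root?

12

Trace insertions, counting only characters that open a new branch:
  "001" → 3 new (0, 0, 1)
  "0011" → prefix "001" already present; 1 new (1)
  "00101" → prefix "001" already present; 2 new (0, 1)
  "00110" → prefix "0011" already present; 1 new (0)
  "0011101" → prefix "0011" already present; 3 new (1, 0, 1)
  "00111011" → prefix "0011101" already present; 1 new (1)
  "001101" → prefix "00110" already present; 1 new (1)
Total nodes = 3 + 1 + 2 + 1 + 3 + 1 + 1 = 12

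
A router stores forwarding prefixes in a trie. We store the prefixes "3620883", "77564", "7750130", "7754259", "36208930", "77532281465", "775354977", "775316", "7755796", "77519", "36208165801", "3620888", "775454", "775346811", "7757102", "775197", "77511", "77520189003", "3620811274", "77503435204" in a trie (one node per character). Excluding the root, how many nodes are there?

Count nodes per top-level branch (shared prefixes stored once):
  '3'-branch (3620811274, 36208165801, 3620883, 3620888, 36208930): 21 nodes
  '7'-branch (7750130, 77503435204, 77511, 77519, 775197, 77520189003, 775316, 77532281465, 775346811, 775354977, 7754259, 775454, 7755796, 77564, 7757102): 62 nodes
Sum: 83

83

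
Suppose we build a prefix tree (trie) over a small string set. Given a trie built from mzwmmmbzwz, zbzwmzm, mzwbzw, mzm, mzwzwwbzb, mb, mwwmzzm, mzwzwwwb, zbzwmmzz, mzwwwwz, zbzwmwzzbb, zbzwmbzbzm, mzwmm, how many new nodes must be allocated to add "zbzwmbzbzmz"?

1

"zbzwmbzbzm" is already a path in the trie; the remaining "z" must be added.
Each of the 1 remaining characters creates one node.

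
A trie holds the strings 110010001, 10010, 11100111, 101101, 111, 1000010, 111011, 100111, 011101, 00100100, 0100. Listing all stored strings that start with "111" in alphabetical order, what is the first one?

111

Words with prefix "111", in lexicographic order: "111", "11100111", "111011"
Position 1: 111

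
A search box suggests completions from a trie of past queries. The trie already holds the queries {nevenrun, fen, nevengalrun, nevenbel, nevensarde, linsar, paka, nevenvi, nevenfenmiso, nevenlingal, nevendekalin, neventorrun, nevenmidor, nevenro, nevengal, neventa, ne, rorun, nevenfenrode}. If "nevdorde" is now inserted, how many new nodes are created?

"nev" is already a path in the trie; the remaining "dorde" must be added.
So 8 − 3 = 5 new nodes.

5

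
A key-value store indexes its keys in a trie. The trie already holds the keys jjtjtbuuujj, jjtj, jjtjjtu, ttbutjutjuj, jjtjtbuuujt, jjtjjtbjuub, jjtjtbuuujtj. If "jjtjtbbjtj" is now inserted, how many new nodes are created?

4

The longest prefix of "jjtjtbbjtj" already in the trie is "jjtjtb" (length 6).
So 10 − 6 = 4 new nodes.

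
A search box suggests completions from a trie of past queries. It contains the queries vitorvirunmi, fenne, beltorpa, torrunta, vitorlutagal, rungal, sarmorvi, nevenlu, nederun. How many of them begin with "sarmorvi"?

1

Traverse to the node for "sarmorvi", then collect every word in that subtree.
Matches: "sarmorvi"
Count: 1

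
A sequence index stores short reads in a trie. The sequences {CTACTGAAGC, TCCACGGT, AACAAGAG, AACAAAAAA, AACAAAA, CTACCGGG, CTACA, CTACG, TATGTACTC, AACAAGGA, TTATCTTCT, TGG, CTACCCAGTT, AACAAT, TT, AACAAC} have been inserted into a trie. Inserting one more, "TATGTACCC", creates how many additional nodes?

The longest prefix of "TATGTACCC" already in the trie is "TATGTAC" (length 7).
So 9 − 7 = 2 new nodes.

2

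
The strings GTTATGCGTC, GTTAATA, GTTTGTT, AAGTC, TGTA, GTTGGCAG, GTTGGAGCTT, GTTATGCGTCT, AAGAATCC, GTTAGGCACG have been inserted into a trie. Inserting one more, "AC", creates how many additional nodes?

Walking "AC" from the root, the first 1 characters ("A") follow existing edges; "C" is the first miss.
So 2 − 1 = 1 new nodes.

1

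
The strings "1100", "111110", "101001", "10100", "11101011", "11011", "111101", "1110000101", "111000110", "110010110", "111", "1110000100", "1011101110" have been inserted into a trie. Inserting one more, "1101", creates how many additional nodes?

0

"1101" is already a full path in the trie; only an end-marker is added.
No new nodes are needed: 0.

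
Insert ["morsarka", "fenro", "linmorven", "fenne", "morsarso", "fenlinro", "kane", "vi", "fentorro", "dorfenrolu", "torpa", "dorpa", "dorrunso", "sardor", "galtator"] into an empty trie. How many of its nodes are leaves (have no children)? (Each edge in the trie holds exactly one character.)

15

A leaf is a node with no children — equivalently, the end of a word that is not a proper prefix of any other stored word.
Those words: "dorfenrolu", "dorpa", "dorrunso", "fenlinro", "fenne", "fenro", "fentorro", "galtator", "kane", "linmorven", "morsarka", "morsarso", "sardor", "torpa", "vi"
Leaf count: 15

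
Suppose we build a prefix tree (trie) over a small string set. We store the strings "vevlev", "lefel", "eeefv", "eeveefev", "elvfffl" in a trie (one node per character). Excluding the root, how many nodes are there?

28

Trace insertions, counting only characters that open a new branch:
  "vevlev" → 6 new (v, e, v, l, e, v)
  "lefel" → 5 new (l, e, f, e, l)
  "eeefv" → 5 new (e, e, e, f, v)
  "eeveefev" → prefix "ee" already present; 6 new (v, e, e, f, e, v)
  "elvfffl" → prefix "e" already present; 6 new (l, v, f, f, f, l)
Total nodes = 6 + 5 + 5 + 6 + 6 = 28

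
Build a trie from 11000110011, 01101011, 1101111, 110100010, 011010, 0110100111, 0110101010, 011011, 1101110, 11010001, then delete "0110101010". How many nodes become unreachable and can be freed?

A node on "0110101010"'s path can go only if nothing else ends at it or branches off below it.
The suffix "010" (3 nodes) is used only by "0110101010"; the node for "0110101" still has the child "1", so pruning stops there.
Nodes removed: 3

3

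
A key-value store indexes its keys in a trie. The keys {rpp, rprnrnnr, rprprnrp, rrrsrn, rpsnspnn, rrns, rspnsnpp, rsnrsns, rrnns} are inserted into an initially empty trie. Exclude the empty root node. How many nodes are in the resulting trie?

41

For each word, the new-node count is its length minus the longest prefix already in the trie:
  "rpp" → 3 new (r, p, p)
  "rprnrnnr" → prefix "rp" already present; 6 new (r, n, r, n, n, r)
  "rprprnrp" → prefix "rpr" already present; 5 new (p, r, n, r, p)
  "rrrsrn" → prefix "r" already present; 5 new (r, r, s, r, n)
  "rpsnspnn" → prefix "rp" already present; 6 new (s, n, s, p, n, n)
  "rrns" → prefix "rr" already present; 2 new (n, s)
  "rspnsnpp" → prefix "r" already present; 7 new (s, p, n, s, n, p, p)
  "rsnrsns" → prefix "rs" already present; 5 new (n, r, s, n, s)
  "rrnns" → prefix "rrn" already present; 2 new (n, s)
Total nodes = 3 + 6 + 5 + 5 + 6 + 2 + 7 + 5 + 2 = 41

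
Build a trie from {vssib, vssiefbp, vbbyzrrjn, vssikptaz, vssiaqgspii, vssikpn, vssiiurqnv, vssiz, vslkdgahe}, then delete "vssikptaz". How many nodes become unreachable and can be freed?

3

After clearing the end-marker at "vssikptaz", prune upward until reaching a node still needed by another word.
The suffix "taz" (3 nodes) is used only by "vssikptaz"; the node for "vssikp" still has the child "n", so pruning stops there.
Nodes removed: 3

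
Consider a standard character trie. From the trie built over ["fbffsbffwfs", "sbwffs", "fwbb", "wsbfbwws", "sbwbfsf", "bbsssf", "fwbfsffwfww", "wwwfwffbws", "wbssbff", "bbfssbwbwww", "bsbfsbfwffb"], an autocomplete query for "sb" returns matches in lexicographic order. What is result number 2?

Filter for "sb…" and sort: "sbwbfsf", "sbwffs"
Position 2: sbwffs

sbwffs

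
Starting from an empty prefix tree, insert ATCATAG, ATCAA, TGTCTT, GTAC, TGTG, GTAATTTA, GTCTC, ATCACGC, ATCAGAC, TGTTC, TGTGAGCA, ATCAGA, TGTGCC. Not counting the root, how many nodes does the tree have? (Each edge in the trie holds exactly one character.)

41

Count nodes per top-level branch (shared prefixes stored once):
  'A'-branch (ATCAA, ATCACGC, ATCAGA, ATCAGAC, ATCATAG): 14 nodes
  'G'-branch (GTAATTTA, GTAC, GTCTC): 12 nodes
  'T'-branch (TGTCTT, TGTG, TGTGAGCA, TGTGCC, TGTTC): 15 nodes
Sum: 41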